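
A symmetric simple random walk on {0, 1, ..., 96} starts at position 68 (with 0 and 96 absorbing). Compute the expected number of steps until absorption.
E[τ | X_0 = 68] = 1904

Let v_k = E[τ | X_0 = k]. Boundary: v_0 = v_96 = 0. Recurrence: v_k = 1 + (v_{k-1} + v_{k+1})/2 for 1 ≤ k ≤ 95. The particular solution to v_k − (v_{k-1} + v_{k+1})/2 = 1 is v_k = −k^2. Adding homogeneous solution A + B k and matching boundaries gives v_k = k (96 − k). Substituting k = 68: v_68 = 68 · 28 = 1904.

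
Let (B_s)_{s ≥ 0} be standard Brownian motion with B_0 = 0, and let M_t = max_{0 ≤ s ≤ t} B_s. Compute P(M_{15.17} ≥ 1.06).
P(M_{15.17} ≥ 1.06) = 2·P(B_{15.17} ≥ 1.06) = 2(1 − Φ(1.06/√15.17)) ≈ 0.7855

By the reflection principle for Brownian motion, P(M_t ≥ a) = 2 · P(B_t ≥ a) for a ≥ 0. Since B_t ~ N(0, t), P(B_t ≥ 1.06) = 1 − Φ(1.06/√t) = 1 − Φ(1.06/√15.17) = 1 − Φ(0.2722). So
  P(M_{15.17} ≥ 1.06) = 2(1 − Φ(0.2722)) ≈ 0.7855.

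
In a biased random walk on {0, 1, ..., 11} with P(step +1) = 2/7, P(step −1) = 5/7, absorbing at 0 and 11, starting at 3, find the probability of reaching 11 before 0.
P(hit 11 before 0) = (1 − (5/2)^3) / (1 − (5/2)^11) = 9984/16275359

Let u_k denote P(reach 11 before 0 | start at k). Boundary: u_0 = 0, u_11 = 1. Recurrence: u_k = 2/7·u_{k+1} + 5/7·u_{k-1} for 1 ≤ k ≤ 10. Try u_k = A + B·r^k with r = q/p = (5/7)/(2/7) = 5/2. Substitution satisfies the recurrence; boundary conditions give:
  u_k = (1 − r^k) / (1 − r^N) = (1 − (5/2)^3) / (1 − (5/2)^11) = 9984/16275359.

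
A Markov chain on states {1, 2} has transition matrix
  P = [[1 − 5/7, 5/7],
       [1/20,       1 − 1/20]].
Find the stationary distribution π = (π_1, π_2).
π_1 = 7/107, π_2 = 100/107

Solve πP = π with π_1 + π_2 = 1. From πP = π: π_1 · (1 − 5/7) + π_2 · 1/20 = π_1 ⇒ π_2 · 1/20 = π_1 · 5/7 ⇒ π_2/π_1 = (5/7)/(1/20) = 100/7. Together with π_1 + π_2 = 1:
  π_1 = (1/20)/(5/7 + 1/20) = (1/20)/(107/140) = 7/107,
  π_2 = (5/7)/(5/7 + 1/20) = (5/7)/(107/140) = 100/107.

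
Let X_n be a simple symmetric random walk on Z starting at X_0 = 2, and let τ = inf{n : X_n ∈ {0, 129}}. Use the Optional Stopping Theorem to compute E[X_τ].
E[X_τ] = 2

X_n is a martingale and τ is a bounded-mean stopping time (indeed τ is finite a.s. with bounded expectation since the walk is in a bounded region). By the OST, E[X_τ] = E[X_0] = 2. Equivalently: E[X_τ] = 129 · P(hit 129 first) + 0 · P(hit 0 first) = 129 · (2/129) = 2.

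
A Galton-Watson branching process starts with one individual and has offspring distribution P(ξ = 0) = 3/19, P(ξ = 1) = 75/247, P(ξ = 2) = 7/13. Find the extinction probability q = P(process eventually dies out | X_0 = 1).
q = 39/133

The pgf is f(s) = 3/19 + 75/247·s + 7/13·s². The extinction probability q is the smallest fixed point of f in [0, 1]. Setting s = f(s):
  7/13·s² + (75/247 − 1)·s + 3/19 = 0
  7/13·s² − (3/19 + 7/13)·s + 3/19 = 0
which factors as (s − 1)·(7/13·s − 3/19) = 0, giving roots s = 1 and s = (3/19)/(7/13) = 39/133.
Mean offspring μ = 75/247 + 2·7/13 = 341/247 > 1 (supercritical), so q < 1. The extinction probability is the smaller root: q = (3/19)/(7/13) = 39/133.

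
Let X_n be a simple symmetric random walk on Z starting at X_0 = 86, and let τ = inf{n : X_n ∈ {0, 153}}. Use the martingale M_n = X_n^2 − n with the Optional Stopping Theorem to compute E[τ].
E[τ] = 5762

M_n = X_n^2 − n is a martingale (since E[X_{n+1}^2 | F_n] = X_n^2 + 1). By OST (τ has finite mean in a bounded region), E[M_τ] = E[M_0] = X_0^2 − 0 = 86^2 = 7396. Also E[M_τ] = E[X_τ^2] − E[τ]. The walk exits at 0 or 153, with P(hit 153 first) = 86/153, so E[X_τ^2] = 153^2 · 86/153 + 0 = 13158. Thus E[τ] = E[X_τ^2] − E[M_τ] = 13158 − 7396 = 5762 = 86(153 − 86) = 5762.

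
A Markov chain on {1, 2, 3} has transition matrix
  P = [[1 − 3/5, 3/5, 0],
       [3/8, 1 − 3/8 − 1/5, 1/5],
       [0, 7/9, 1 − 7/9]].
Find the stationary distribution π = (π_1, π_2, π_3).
π = (175/527, 280/527, 72/527)

This is a birth-death chain on three states, which satisfies detailed balance: π_1 · P_{12} = π_2 · P_{21} and π_2 · P_{23} = π_3 · P_{32}.
From π_1 · 3/5 = π_2 · 3/8: π_2/π_1 = (3/5)/(3/8) = 8/5.
From π_2 · 1/5 = π_3 · 7/9: π_3/π_2 = (1/5)/(7/9) = 9/35.
Take π_1 proportional to 1; then unnormalized π = (1, 8/5, 72/175). Normalize by dividing by the sum 527/175:
  π = (175/527, 280/527, 72/527).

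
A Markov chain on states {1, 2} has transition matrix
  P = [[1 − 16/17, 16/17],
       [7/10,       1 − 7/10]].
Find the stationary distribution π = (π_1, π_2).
π_1 = 119/279, π_2 = 160/279

Solve πP = π with π_1 + π_2 = 1. From πP = π: π_1 · (1 − 16/17) + π_2 · 7/10 = π_1 ⇒ π_2 · 7/10 = π_1 · 16/17 ⇒ π_2/π_1 = (16/17)/(7/10) = 160/119. Together with π_1 + π_2 = 1:
  π_1 = (7/10)/(16/17 + 7/10) = (7/10)/(279/170) = 119/279,
  π_2 = (16/17)/(16/17 + 7/10) = (16/17)/(279/170) = 160/279.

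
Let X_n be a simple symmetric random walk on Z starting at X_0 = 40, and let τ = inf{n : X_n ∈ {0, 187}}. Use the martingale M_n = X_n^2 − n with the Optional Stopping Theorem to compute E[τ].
E[τ] = 5880

M_n = X_n^2 − n is a martingale (since E[X_{n+1}^2 | F_n] = X_n^2 + 1). By OST (τ has finite mean in a bounded region), E[M_τ] = E[M_0] = X_0^2 − 0 = 40^2 = 1600. Also E[M_τ] = E[X_τ^2] − E[τ]. The walk exits at 0 or 187, with P(hit 187 first) = 40/187, so E[X_τ^2] = 187^2 · 40/187 + 0 = 7480. Thus E[τ] = E[X_τ^2] − E[M_τ] = 7480 − 1600 = 5880 = 40(187 − 40) = 5880.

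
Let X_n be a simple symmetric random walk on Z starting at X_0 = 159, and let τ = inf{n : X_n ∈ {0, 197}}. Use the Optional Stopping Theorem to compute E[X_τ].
E[X_τ] = 159

X_n is a martingale and τ is a bounded-mean stopping time (indeed τ is finite a.s. with bounded expectation since the walk is in a bounded region). By the OST, E[X_τ] = E[X_0] = 159. Equivalently: E[X_τ] = 197 · P(hit 197 first) + 0 · P(hit 0 first) = 197 · (159/197) = 159.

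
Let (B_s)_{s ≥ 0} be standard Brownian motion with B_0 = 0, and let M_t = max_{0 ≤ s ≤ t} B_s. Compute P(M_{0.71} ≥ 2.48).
P(M_{0.71} ≥ 2.48) = 2·P(B_{0.71} ≥ 2.48) = 2(1 − Φ(2.48/√0.71)) ≈ 0.0032

By the reflection principle for Brownian motion, P(M_t ≥ a) = 2 · P(B_t ≥ a) for a ≥ 0. Since B_t ~ N(0, t), P(B_t ≥ 2.48) = 1 − Φ(2.48/√t) = 1 − Φ(2.48/√0.71) = 1 − Φ(2.9432). So
  P(M_{0.71} ≥ 2.48) = 2(1 − Φ(2.9432)) ≈ 0.0032.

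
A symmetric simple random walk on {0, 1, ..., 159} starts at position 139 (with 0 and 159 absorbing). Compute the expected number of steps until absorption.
E[τ | X_0 = 139] = 2780

Let v_k = E[τ | X_0 = k]. Boundary: v_0 = v_159 = 0. Recurrence: v_k = 1 + (v_{k-1} + v_{k+1})/2 for 1 ≤ k ≤ 158. The particular solution to v_k − (v_{k-1} + v_{k+1})/2 = 1 is v_k = −k^2. Adding homogeneous solution A + B k and matching boundaries gives v_k = k (159 − k). Substituting k = 139: v_139 = 139 · 20 = 2780.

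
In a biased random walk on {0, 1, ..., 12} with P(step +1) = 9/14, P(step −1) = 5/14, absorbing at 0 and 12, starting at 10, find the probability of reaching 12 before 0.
P(hit 12 before 0) = (1 − (5/9)^10) / (1 − (5/9)^12) = 5029259301/5039024926

Let u_k denote P(reach 12 before 0 | start at k). Boundary: u_0 = 0, u_12 = 1. Recurrence: u_k = 9/14·u_{k+1} + 5/14·u_{k-1} for 1 ≤ k ≤ 11. Try u_k = A + B·r^k with r = q/p = (5/14)/(9/14) = 5/9. Substitution satisfies the recurrence; boundary conditions give:
  u_k = (1 − r^k) / (1 − r^N) = (1 − (5/9)^10) / (1 − (5/9)^12) = 5029259301/5039024926.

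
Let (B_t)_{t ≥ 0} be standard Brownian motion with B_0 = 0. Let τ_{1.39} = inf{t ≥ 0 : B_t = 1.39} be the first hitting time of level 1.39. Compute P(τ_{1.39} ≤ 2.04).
P(τ_{1.39} ≤ 2.04) = 2(1 − Φ(1.39/√2.04)) = 2(1 − Φ(0.9732)) ≈ 0.3305

By the reflection principle for standard BM, P(τ_b ≤ t) = 2 · P(B_t ≥ b). Since B_t ~ N(0, t), P(B_t ≥ 1.39) = 1 − Φ(1.39/√t) = 1 − Φ(1.39/√2.04) = 1 − Φ(0.9732) ≈ 0.16523. Doubling: P(τ_{1.39} ≤ 2.04) ≈ 2 · 0.16523 = 0.33046 ≈ 0.3305.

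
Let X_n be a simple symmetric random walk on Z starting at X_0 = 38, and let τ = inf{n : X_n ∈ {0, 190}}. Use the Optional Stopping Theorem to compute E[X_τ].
E[X_τ] = 38

X_n is a martingale and τ is a bounded-mean stopping time (indeed τ is finite a.s. with bounded expectation since the walk is in a bounded region). By the OST, E[X_τ] = E[X_0] = 38. Equivalently: E[X_τ] = 190 · P(hit 190 first) + 0 · P(hit 0 first) = 190 · (38/190) = 38.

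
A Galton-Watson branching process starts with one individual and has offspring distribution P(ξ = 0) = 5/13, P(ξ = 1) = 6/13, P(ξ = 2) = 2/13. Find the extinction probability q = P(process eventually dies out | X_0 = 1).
q = 1

Mean offspring μ = 0·5/13 + 1·6/13 + 2·2/13 = 10/13 ≤ 1. For μ ≤ 1 with offspring not concentrated at 1, the Galton-Watson process goes extinct almost surely, so q = 1.
(Algebraic check: The pgf is f(s) = 5/13 + 6/13·s + 2/13·s². The extinction probability q is the smallest fixed point of f in [0, 1]. Setting s = f(s):
  2/13·s² + (6/13 − 1)·s + 5/13 = 0
  2/13·s² − (5/13 + 2/13)·s + 5/13 = 0
which factors as (s − 1)·(2/13·s − 5/13) = 0, giving roots s = 1 and s = (5/13)/(2/13) = 5/2. Since 5/2 ≥ 1, the smallest root in [0, 1] is s = 1.)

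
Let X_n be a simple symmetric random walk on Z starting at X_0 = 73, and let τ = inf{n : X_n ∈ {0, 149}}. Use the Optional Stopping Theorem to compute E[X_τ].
E[X_τ] = 73

X_n is a martingale and τ is a bounded-mean stopping time (indeed τ is finite a.s. with bounded expectation since the walk is in a bounded region). By the OST, E[X_τ] = E[X_0] = 73. Equivalently: E[X_τ] = 149 · P(hit 149 first) + 0 · P(hit 0 first) = 149 · (73/149) = 73.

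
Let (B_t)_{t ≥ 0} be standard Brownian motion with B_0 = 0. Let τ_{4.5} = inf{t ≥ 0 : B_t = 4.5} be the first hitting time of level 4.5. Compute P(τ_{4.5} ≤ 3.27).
P(τ_{4.5} ≤ 3.27) = 2(1 − Φ(4.5/√3.27)) = 2(1 − Φ(2.4885)) ≈ 0.0128

By the reflection principle for standard BM, P(τ_b ≤ t) = 2 · P(B_t ≥ b). Since B_t ~ N(0, t), P(B_t ≥ 4.5) = 1 − Φ(4.5/√t) = 1 − Φ(4.5/√3.27) = 1 − Φ(2.4885) ≈ 0.00641. Doubling: P(τ_{4.5} ≤ 3.27) ≈ 2 · 0.00641 = 0.01282 ≈ 0.0128.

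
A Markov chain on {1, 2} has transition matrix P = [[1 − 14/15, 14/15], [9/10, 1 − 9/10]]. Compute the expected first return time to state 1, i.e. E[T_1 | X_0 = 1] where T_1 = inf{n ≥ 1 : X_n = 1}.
E[T_1 | X_0 = 1] = 1/π_1 = 55/27

For an irreducible recurrent Markov chain with stationary distribution π, E[T_i | X_0 = i] = 1/π_i (Kac's formula). Here π_1 = (9/10)/(14/15 + 9/10) = (9/10)/(11/6) = 27/55, so E[T_1 | X_0 = 1] = 1/π_1 = (14/15 + 9/10)/(9/10) = (11/6)/(9/10) = 55/27.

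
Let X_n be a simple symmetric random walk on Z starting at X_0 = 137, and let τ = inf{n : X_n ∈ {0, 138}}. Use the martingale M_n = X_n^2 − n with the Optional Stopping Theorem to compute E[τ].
E[τ] = 137

M_n = X_n^2 − n is a martingale (since E[X_{n+1}^2 | F_n] = X_n^2 + 1). By OST (τ has finite mean in a bounded region), E[M_τ] = E[M_0] = X_0^2 − 0 = 137^2 = 18769. Also E[M_τ] = E[X_τ^2] − E[τ]. The walk exits at 0 or 138, with P(hit 138 first) = 137/138, so E[X_τ^2] = 138^2 · 137/138 + 0 = 18906. Thus E[τ] = E[X_τ^2] − E[M_τ] = 18906 − 18769 = 137 = 137(138 − 137) = 137.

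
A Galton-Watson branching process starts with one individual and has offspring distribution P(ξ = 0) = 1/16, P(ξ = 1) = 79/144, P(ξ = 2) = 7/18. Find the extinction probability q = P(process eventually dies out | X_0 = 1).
q = 9/56

The pgf is f(s) = 1/16 + 79/144·s + 7/18·s². The extinction probability q is the smallest fixed point of f in [0, 1]. Setting s = f(s):
  7/18·s² + (79/144 − 1)·s + 1/16 = 0
  7/18·s² − (1/16 + 7/18)·s + 1/16 = 0
which factors as (s − 1)·(7/18·s − 1/16) = 0, giving roots s = 1 and s = (1/16)/(7/18) = 9/56.
Mean offspring μ = 79/144 + 2·7/18 = 191/144 > 1 (supercritical), so q < 1. The extinction probability is the smaller root: q = (1/16)/(7/18) = 9/56.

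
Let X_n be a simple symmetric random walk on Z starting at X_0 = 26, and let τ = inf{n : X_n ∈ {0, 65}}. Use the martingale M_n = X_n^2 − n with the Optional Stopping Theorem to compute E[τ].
E[τ] = 1014

M_n = X_n^2 − n is a martingale (since E[X_{n+1}^2 | F_n] = X_n^2 + 1). By OST (τ has finite mean in a bounded region), E[M_τ] = E[M_0] = X_0^2 − 0 = 26^2 = 676. Also E[M_τ] = E[X_τ^2] − E[τ]. The walk exits at 0 or 65, with P(hit 65 first) = 26/65, so E[X_τ^2] = 65^2 · 26/65 + 0 = 1690. Thus E[τ] = E[X_τ^2] − E[M_τ] = 1690 − 676 = 1014 = 26(65 − 26) = 1014.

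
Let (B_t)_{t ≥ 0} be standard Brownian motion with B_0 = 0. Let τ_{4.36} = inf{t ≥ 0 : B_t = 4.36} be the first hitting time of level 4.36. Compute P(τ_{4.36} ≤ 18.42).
P(τ_{4.36} ≤ 18.42) = 2(1 − Φ(4.36/√18.42)) = 2(1 − Φ(1.0159)) ≈ 0.3097

By the reflection principle for standard BM, P(τ_b ≤ t) = 2 · P(B_t ≥ b). Since B_t ~ N(0, t), P(B_t ≥ 4.36) = 1 − Φ(4.36/√t) = 1 − Φ(4.36/√18.42) = 1 − Φ(1.0159) ≈ 0.15484. Doubling: P(τ_{4.36} ≤ 18.42) ≈ 2 · 0.15484 = 0.30968 ≈ 0.3097.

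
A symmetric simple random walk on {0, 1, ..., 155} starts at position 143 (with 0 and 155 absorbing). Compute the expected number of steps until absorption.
E[τ | X_0 = 143] = 1716

Let v_k = E[τ | X_0 = k]. Boundary: v_0 = v_155 = 0. Recurrence: v_k = 1 + (v_{k-1} + v_{k+1})/2 for 1 ≤ k ≤ 154. The particular solution to v_k − (v_{k-1} + v_{k+1})/2 = 1 is v_k = −k^2. Adding homogeneous solution A + B k and matching boundaries gives v_k = k (155 − k). Substituting k = 143: v_143 = 143 · 12 = 1716.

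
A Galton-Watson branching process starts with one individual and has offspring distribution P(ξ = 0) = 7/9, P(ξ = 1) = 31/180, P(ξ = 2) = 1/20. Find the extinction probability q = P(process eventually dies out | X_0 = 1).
q = 1

Mean offspring μ = 0·7/9 + 1·31/180 + 2·1/20 = 49/180 ≤ 1. For μ ≤ 1 with offspring not concentrated at 1, the Galton-Watson process goes extinct almost surely, so q = 1.
(Algebraic check: The pgf is f(s) = 7/9 + 31/180·s + 1/20·s². The extinction probability q is the smallest fixed point of f in [0, 1]. Setting s = f(s):
  1/20·s² + (31/180 − 1)·s + 7/9 = 0
  1/20·s² − (7/9 + 1/20)·s + 7/9 = 0
which factors as (s − 1)·(1/20·s − 7/9) = 0, giving roots s = 1 and s = (7/9)/(1/20) = 140/9. Since 140/9 ≥ 1, the smallest root in [0, 1] is s = 1.)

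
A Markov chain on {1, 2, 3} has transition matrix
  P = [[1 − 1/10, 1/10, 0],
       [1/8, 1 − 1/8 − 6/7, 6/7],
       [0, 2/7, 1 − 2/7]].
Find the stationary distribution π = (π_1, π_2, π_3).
π = (5/21, 4/21, 4/7)

This is a birth-death chain on three states, which satisfies detailed balance: π_1 · P_{12} = π_2 · P_{21} and π_2 · P_{23} = π_3 · P_{32}.
From π_1 · 1/10 = π_2 · 1/8: π_2/π_1 = (1/10)/(1/8) = 4/5.
From π_2 · 6/7 = π_3 · 2/7: π_3/π_2 = (6/7)/(2/7) = 3.
Take π_1 proportional to 1; then unnormalized π = (1, 4/5, 12/5). Normalize by dividing by the sum 21/5:
  π = (5/21, 4/21, 4/7).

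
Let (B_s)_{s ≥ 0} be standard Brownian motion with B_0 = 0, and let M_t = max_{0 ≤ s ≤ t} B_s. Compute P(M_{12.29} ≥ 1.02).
P(M_{12.29} ≥ 1.02) = 2·P(B_{12.29} ≥ 1.02) = 2(1 − Φ(1.02/√12.29)) ≈ 0.7711

By the reflection principle for Brownian motion, P(M_t ≥ a) = 2 · P(B_t ≥ a) for a ≥ 0. Since B_t ~ N(0, t), P(B_t ≥ 1.02) = 1 − Φ(1.02/√t) = 1 − Φ(1.02/√12.29) = 1 − Φ(0.2910). So
  P(M_{12.29} ≥ 1.02) = 2(1 − Φ(0.2910)) ≈ 0.7711.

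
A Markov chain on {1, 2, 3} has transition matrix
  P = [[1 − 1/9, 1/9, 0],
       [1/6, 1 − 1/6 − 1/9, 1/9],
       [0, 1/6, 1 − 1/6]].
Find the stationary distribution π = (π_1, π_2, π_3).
π = (9/19, 6/19, 4/19)

This is a birth-death chain on three states, which satisfies detailed balance: π_1 · P_{12} = π_2 · P_{21} and π_2 · P_{23} = π_3 · P_{32}.
From π_1 · 1/9 = π_2 · 1/6: π_2/π_1 = (1/9)/(1/6) = 2/3.
From π_2 · 1/9 = π_3 · 1/6: π_3/π_2 = (1/9)/(1/6) = 2/3.
Take π_1 proportional to 1; then unnormalized π = (1, 2/3, 4/9). Normalize by dividing by the sum 19/9:
  π = (9/19, 6/19, 4/19).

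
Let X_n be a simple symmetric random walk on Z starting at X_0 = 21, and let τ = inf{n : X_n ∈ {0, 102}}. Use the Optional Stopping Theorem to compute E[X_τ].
E[X_τ] = 21

X_n is a martingale and τ is a bounded-mean stopping time (indeed τ is finite a.s. with bounded expectation since the walk is in a bounded region). By the OST, E[X_τ] = E[X_0] = 21. Equivalently: E[X_τ] = 102 · P(hit 102 first) + 0 · P(hit 0 first) = 102 · (21/102) = 21.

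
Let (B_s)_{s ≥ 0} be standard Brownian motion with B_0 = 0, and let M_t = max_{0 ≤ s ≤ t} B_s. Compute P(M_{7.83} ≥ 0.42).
P(M_{7.83} ≥ 0.42) = 2·P(B_{7.83} ≥ 0.42) = 2(1 − Φ(0.42/√7.83)) ≈ 0.8807

By the reflection principle for Brownian motion, P(M_t ≥ a) = 2 · P(B_t ≥ a) for a ≥ 0. Since B_t ~ N(0, t), P(B_t ≥ 0.42) = 1 − Φ(0.42/√t) = 1 − Φ(0.42/√7.83) = 1 − Φ(0.1501). So
  P(M_{7.83} ≥ 0.42) = 2(1 − Φ(0.1501)) ≈ 0.8807.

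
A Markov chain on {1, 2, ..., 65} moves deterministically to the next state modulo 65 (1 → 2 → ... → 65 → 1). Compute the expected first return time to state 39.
E[T_39 | X_0 = 39] = 65

The chain cycles deterministically, so starting at state 39 it returns in exactly 65 steps. Equivalently, the stationary distribution is uniform π_j = 1/65 for every state j, so by Kac's formula E[T_39] = 1/π_39 = 65.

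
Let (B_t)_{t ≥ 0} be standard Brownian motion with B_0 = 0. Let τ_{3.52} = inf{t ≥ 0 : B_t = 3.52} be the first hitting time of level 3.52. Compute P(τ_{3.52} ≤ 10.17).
P(τ_{3.52} ≤ 10.17) = 2(1 − Φ(3.52/√10.17)) = 2(1 − Φ(1.1038)) ≈ 0.2697

By the reflection principle for standard BM, P(τ_b ≤ t) = 2 · P(B_t ≥ b). Since B_t ~ N(0, t), P(B_t ≥ 3.52) = 1 − Φ(3.52/√t) = 1 − Φ(3.52/√10.17) = 1 − Φ(1.1038) ≈ 0.13484. Doubling: P(τ_{3.52} ≤ 10.17) ≈ 2 · 0.13484 = 0.26968 ≈ 0.2697.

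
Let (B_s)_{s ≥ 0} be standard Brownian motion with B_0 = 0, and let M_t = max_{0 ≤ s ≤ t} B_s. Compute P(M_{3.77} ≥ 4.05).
P(M_{3.77} ≥ 4.05) = 2·P(B_{3.77} ≥ 4.05) = 2(1 − Φ(4.05/√3.77)) ≈ 0.0370

By the reflection principle for Brownian motion, P(M_t ≥ a) = 2 · P(B_t ≥ a) for a ≥ 0. Since B_t ~ N(0, t), P(B_t ≥ 4.05) = 1 − Φ(4.05/√t) = 1 − Φ(4.05/√3.77) = 1 − Φ(2.0859). So
  P(M_{3.77} ≥ 4.05) = 2(1 − Φ(2.0859)) ≈ 0.0370.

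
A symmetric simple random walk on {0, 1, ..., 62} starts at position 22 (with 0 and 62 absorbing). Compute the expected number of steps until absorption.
E[τ | X_0 = 22] = 880

Let v_k = E[τ | X_0 = k]. Boundary: v_0 = v_62 = 0. Recurrence: v_k = 1 + (v_{k-1} + v_{k+1})/2 for 1 ≤ k ≤ 61. The particular solution to v_k − (v_{k-1} + v_{k+1})/2 = 1 is v_k = −k^2. Adding homogeneous solution A + B k and matching boundaries gives v_k = k (62 − k). Substituting k = 22: v_22 = 22 · 40 = 880.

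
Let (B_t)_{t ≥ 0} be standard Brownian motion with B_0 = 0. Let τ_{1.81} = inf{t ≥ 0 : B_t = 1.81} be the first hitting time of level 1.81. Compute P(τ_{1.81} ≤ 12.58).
P(τ_{1.81} ≤ 12.58) = 2(1 − Φ(1.81/√12.58)) = 2(1 − Φ(0.5103)) ≈ 0.6098

By the reflection principle for standard BM, P(τ_b ≤ t) = 2 · P(B_t ≥ b). Since B_t ~ N(0, t), P(B_t ≥ 1.81) = 1 − Φ(1.81/√t) = 1 − Φ(1.81/√12.58) = 1 − Φ(0.5103) ≈ 0.30492. Doubling: P(τ_{1.81} ≤ 12.58) ≈ 2 · 0.30492 = 0.60984 ≈ 0.6098.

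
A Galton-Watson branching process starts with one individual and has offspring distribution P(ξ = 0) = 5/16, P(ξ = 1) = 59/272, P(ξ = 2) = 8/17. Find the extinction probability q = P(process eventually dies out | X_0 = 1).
q = 85/128

The pgf is f(s) = 5/16 + 59/272·s + 8/17·s². The extinction probability q is the smallest fixed point of f in [0, 1]. Setting s = f(s):
  8/17·s² + (59/272 − 1)·s + 5/16 = 0
  8/17·s² − (5/16 + 8/17)·s + 5/16 = 0
which factors as (s − 1)·(8/17·s − 5/16) = 0, giving roots s = 1 and s = (5/16)/(8/17) = 85/128.
Mean offspring μ = 59/272 + 2·8/17 = 315/272 > 1 (supercritical), so q < 1. The extinction probability is the smaller root: q = (5/16)/(8/17) = 85/128.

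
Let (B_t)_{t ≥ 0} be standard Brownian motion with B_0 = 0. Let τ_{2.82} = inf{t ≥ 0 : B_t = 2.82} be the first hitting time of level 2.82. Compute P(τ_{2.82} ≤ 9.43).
P(τ_{2.82} ≤ 9.43) = 2(1 − Φ(2.82/√9.43)) = 2(1 − Φ(0.9183)) ≈ 0.3585

By the reflection principle for standard BM, P(τ_b ≤ t) = 2 · P(B_t ≥ b). Since B_t ~ N(0, t), P(B_t ≥ 2.82) = 1 − Φ(2.82/√t) = 1 − Φ(2.82/√9.43) = 1 − Φ(0.9183) ≈ 0.17923. Doubling: P(τ_{2.82} ≤ 9.43) ≈ 2 · 0.17923 = 0.35846 ≈ 0.3585.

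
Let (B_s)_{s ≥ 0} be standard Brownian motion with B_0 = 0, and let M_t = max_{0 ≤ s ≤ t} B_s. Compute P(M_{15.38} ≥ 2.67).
P(M_{15.38} ≥ 2.67) = 2·P(B_{15.38} ≥ 2.67) = 2(1 − Φ(2.67/√15.38)) ≈ 0.4960

By the reflection principle for Brownian motion, P(M_t ≥ a) = 2 · P(B_t ≥ a) for a ≥ 0. Since B_t ~ N(0, t), P(B_t ≥ 2.67) = 1 − Φ(2.67/√t) = 1 − Φ(2.67/√15.38) = 1 − Φ(0.6808). So
  P(M_{15.38} ≥ 2.67) = 2(1 − Φ(0.6808)) ≈ 0.4960.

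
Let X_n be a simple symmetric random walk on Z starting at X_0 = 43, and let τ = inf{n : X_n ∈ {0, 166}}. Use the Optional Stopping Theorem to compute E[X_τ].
E[X_τ] = 43

X_n is a martingale and τ is a bounded-mean stopping time (indeed τ is finite a.s. with bounded expectation since the walk is in a bounded region). By the OST, E[X_τ] = E[X_0] = 43. Equivalently: E[X_τ] = 166 · P(hit 166 first) + 0 · P(hit 0 first) = 166 · (43/166) = 43.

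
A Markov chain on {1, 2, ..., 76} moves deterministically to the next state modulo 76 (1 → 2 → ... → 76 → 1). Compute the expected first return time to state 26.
E[T_26 | X_0 = 26] = 76

The chain cycles deterministically, so starting at state 26 it returns in exactly 76 steps. Equivalently, the stationary distribution is uniform π_j = 1/76 for every state j, so by Kac's formula E[T_26] = 1/π_26 = 76.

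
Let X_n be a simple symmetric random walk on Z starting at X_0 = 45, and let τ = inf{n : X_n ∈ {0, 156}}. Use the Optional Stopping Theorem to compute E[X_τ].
E[X_τ] = 45

X_n is a martingale and τ is a bounded-mean stopping time (indeed τ is finite a.s. with bounded expectation since the walk is in a bounded region). By the OST, E[X_τ] = E[X_0] = 45. Equivalently: E[X_τ] = 156 · P(hit 156 first) + 0 · P(hit 0 first) = 156 · (45/156) = 45.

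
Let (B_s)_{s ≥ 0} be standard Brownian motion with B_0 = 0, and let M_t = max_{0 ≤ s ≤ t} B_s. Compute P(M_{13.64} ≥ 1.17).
P(M_{13.64} ≥ 1.17) = 2·P(B_{13.64} ≥ 1.17) = 2(1 − Φ(1.17/√13.64)) ≈ 0.7514

By the reflection principle for Brownian motion, P(M_t ≥ a) = 2 · P(B_t ≥ a) for a ≥ 0. Since B_t ~ N(0, t), P(B_t ≥ 1.17) = 1 − Φ(1.17/√t) = 1 − Φ(1.17/√13.64) = 1 − Φ(0.3168). So
  P(M_{13.64} ≥ 1.17) = 2(1 − Φ(0.3168)) ≈ 0.7514.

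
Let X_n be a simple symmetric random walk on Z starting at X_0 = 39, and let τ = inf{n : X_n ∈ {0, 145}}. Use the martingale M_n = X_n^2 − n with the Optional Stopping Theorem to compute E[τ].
E[τ] = 4134

M_n = X_n^2 − n is a martingale (since E[X_{n+1}^2 | F_n] = X_n^2 + 1). By OST (τ has finite mean in a bounded region), E[M_τ] = E[M_0] = X_0^2 − 0 = 39^2 = 1521. Also E[M_τ] = E[X_τ^2] − E[τ]. The walk exits at 0 or 145, with P(hit 145 first) = 39/145, so E[X_τ^2] = 145^2 · 39/145 + 0 = 5655. Thus E[τ] = E[X_τ^2] − E[M_τ] = 5655 − 1521 = 4134 = 39(145 − 39) = 4134.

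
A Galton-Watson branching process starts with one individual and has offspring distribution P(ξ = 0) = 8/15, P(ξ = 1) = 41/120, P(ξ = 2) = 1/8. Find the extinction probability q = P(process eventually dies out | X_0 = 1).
q = 1

Mean offspring μ = 0·8/15 + 1·41/120 + 2·1/8 = 71/120 ≤ 1. For μ ≤ 1 with offspring not concentrated at 1, the Galton-Watson process goes extinct almost surely, so q = 1.
(Algebraic check: The pgf is f(s) = 8/15 + 41/120·s + 1/8·s². The extinction probability q is the smallest fixed point of f in [0, 1]. Setting s = f(s):
  1/8·s² + (41/120 − 1)·s + 8/15 = 0
  1/8·s² − (8/15 + 1/8)·s + 8/15 = 0
which factors as (s − 1)·(1/8·s − 8/15) = 0, giving roots s = 1 and s = (8/15)/(1/8) = 64/15. Since 64/15 ≥ 1, the smallest root in [0, 1] is s = 1.)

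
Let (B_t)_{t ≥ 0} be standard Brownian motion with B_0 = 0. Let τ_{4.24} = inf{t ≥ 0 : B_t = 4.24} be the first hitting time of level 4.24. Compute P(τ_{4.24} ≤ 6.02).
P(τ_{4.24} ≤ 6.02) = 2(1 − Φ(4.24/√6.02)) = 2(1 − Φ(1.7281)) ≈ 0.0840

By the reflection principle for standard BM, P(τ_b ≤ t) = 2 · P(B_t ≥ b). Since B_t ~ N(0, t), P(B_t ≥ 4.24) = 1 − Φ(4.24/√t) = 1 − Φ(4.24/√6.02) = 1 − Φ(1.7281) ≈ 0.04199. Doubling: P(τ_{4.24} ≤ 6.02) ≈ 2 · 0.04199 = 0.08398 ≈ 0.0840.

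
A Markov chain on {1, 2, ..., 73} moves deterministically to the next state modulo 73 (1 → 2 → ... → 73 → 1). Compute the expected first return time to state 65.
E[T_65 | X_0 = 65] = 73

The chain cycles deterministically, so starting at state 65 it returns in exactly 73 steps. Equivalently, the stationary distribution is uniform π_j = 1/73 for every state j, so by Kac's formula E[T_65] = 1/π_65 = 73.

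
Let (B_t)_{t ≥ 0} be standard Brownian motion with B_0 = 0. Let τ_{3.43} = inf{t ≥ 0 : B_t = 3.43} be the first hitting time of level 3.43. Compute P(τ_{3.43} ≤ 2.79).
P(τ_{3.43} ≤ 2.79) = 2(1 − Φ(3.43/√2.79)) = 2(1 − Φ(2.0535)) ≈ 0.0400

By the reflection principle for standard BM, P(τ_b ≤ t) = 2 · P(B_t ≥ b). Since B_t ~ N(0, t), P(B_t ≥ 3.43) = 1 − Φ(3.43/√t) = 1 − Φ(3.43/√2.79) = 1 − Φ(2.0535) ≈ 0.02001. Doubling: P(τ_{3.43} ≤ 2.79) ≈ 2 · 0.02001 = 0.04002 ≈ 0.0400.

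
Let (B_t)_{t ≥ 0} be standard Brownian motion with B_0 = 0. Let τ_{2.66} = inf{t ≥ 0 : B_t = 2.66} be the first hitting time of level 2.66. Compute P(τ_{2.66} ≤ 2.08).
P(τ_{2.66} ≤ 2.08) = 2(1 − Φ(2.66/√2.08)) = 2(1 − Φ(1.8444)) ≈ 0.0651

By the reflection principle for standard BM, P(τ_b ≤ t) = 2 · P(B_t ≥ b). Since B_t ~ N(0, t), P(B_t ≥ 2.66) = 1 − Φ(2.66/√t) = 1 − Φ(2.66/√2.08) = 1 − Φ(1.8444) ≈ 0.03256. Doubling: P(τ_{2.66} ≤ 2.08) ≈ 2 · 0.03256 = 0.06512 ≈ 0.0651.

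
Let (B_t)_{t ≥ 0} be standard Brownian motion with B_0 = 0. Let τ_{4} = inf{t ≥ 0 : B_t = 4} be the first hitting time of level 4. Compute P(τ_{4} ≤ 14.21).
P(τ_{4} ≤ 14.21) = 2(1 − Φ(4/√14.21)) = 2(1 − Φ(1.0611)) ≈ 0.2886

By the reflection principle for standard BM, P(τ_b ≤ t) = 2 · P(B_t ≥ b). Since B_t ~ N(0, t), P(B_t ≥ 4) = 1 − Φ(4/√t) = 1 − Φ(4/√14.21) = 1 − Φ(1.0611) ≈ 0.14432. Doubling: P(τ_{4} ≤ 14.21) ≈ 2 · 0.14432 = 0.28864 ≈ 0.2886.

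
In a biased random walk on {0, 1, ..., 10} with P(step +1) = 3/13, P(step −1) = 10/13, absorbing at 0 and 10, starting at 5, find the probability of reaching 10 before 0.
P(hit 10 before 0) = (1 − (10/3)^5) / (1 − (10/3)^10) = 243/100243

Let u_k denote P(reach 10 before 0 | start at k). Boundary: u_0 = 0, u_10 = 1. Recurrence: u_k = 3/13·u_{k+1} + 10/13·u_{k-1} for 1 ≤ k ≤ 9. Try u_k = A + B·r^k with r = q/p = (10/13)/(3/13) = 10/3. Substitution satisfies the recurrence; boundary conditions give:
  u_k = (1 − r^k) / (1 − r^N) = (1 − (10/3)^5) / (1 − (10/3)^10) = 243/100243.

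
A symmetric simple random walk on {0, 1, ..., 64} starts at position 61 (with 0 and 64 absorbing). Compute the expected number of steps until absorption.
E[τ | X_0 = 61] = 183

Let v_k = E[τ | X_0 = k]. Boundary: v_0 = v_64 = 0. Recurrence: v_k = 1 + (v_{k-1} + v_{k+1})/2 for 1 ≤ k ≤ 63. The particular solution to v_k − (v_{k-1} + v_{k+1})/2 = 1 is v_k = −k^2. Adding homogeneous solution A + B k and matching boundaries gives v_k = k (64 − k). Substituting k = 61: v_61 = 61 · 3 = 183.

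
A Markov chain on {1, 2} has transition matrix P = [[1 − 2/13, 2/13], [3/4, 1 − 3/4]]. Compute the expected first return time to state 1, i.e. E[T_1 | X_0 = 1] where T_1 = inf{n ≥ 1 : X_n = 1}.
E[T_1 | X_0 = 1] = 1/π_1 = 47/39

For an irreducible recurrent Markov chain with stationary distribution π, E[T_i | X_0 = i] = 1/π_i (Kac's formula). Here π_1 = (3/4)/(2/13 + 3/4) = (3/4)/(47/52) = 39/47, so E[T_1 | X_0 = 1] = 1/π_1 = (2/13 + 3/4)/(3/4) = (47/52)/(3/4) = 47/39.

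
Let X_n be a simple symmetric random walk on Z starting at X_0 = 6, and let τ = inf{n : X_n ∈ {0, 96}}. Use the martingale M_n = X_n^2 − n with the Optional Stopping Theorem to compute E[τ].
E[τ] = 540

M_n = X_n^2 − n is a martingale (since E[X_{n+1}^2 | F_n] = X_n^2 + 1). By OST (τ has finite mean in a bounded region), E[M_τ] = E[M_0] = X_0^2 − 0 = 6^2 = 36. Also E[M_τ] = E[X_τ^2] − E[τ]. The walk exits at 0 or 96, with P(hit 96 first) = 6/96, so E[X_τ^2] = 96^2 · 6/96 + 0 = 576. Thus E[τ] = E[X_τ^2] − E[M_τ] = 576 − 36 = 540 = 6(96 − 6) = 540.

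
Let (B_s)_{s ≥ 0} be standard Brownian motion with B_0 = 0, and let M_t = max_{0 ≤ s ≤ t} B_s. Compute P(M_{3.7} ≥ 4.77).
P(M_{3.7} ≥ 4.77) = 2·P(B_{3.7} ≥ 4.77) = 2(1 − Φ(4.77/√3.7)) ≈ 0.0131

By the reflection principle for Brownian motion, P(M_t ≥ a) = 2 · P(B_t ≥ a) for a ≥ 0. Since B_t ~ N(0, t), P(B_t ≥ 4.77) = 1 − Φ(4.77/√t) = 1 − Φ(4.77/√3.7) = 1 − Φ(2.4798). So
  P(M_{3.7} ≥ 4.77) = 2(1 − Φ(2.4798)) ≈ 0.0131.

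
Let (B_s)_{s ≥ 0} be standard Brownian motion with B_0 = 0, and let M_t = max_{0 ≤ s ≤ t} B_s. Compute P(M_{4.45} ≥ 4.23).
P(M_{4.45} ≥ 4.23) = 2·P(B_{4.45} ≥ 4.23) = 2(1 − Φ(4.23/√4.45)) ≈ 0.0449

By the reflection principle for Brownian motion, P(M_t ≥ a) = 2 · P(B_t ≥ a) for a ≥ 0. Since B_t ~ N(0, t), P(B_t ≥ 4.23) = 1 − Φ(4.23/√t) = 1 − Φ(4.23/√4.45) = 1 − Φ(2.0052). So
  P(M_{4.45} ≥ 4.23) = 2(1 − Φ(2.0052)) ≈ 0.0449.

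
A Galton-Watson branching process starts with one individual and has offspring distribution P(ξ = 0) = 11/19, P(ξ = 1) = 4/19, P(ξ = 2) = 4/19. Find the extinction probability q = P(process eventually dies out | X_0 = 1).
q = 1

Mean offspring μ = 0·11/19 + 1·4/19 + 2·4/19 = 12/19 ≤ 1. For μ ≤ 1 with offspring not concentrated at 1, the Galton-Watson process goes extinct almost surely, so q = 1.
(Algebraic check: The pgf is f(s) = 11/19 + 4/19·s + 4/19·s². The extinction probability q is the smallest fixed point of f in [0, 1]. Setting s = f(s):
  4/19·s² + (4/19 − 1)·s + 11/19 = 0
  4/19·s² − (11/19 + 4/19)·s + 11/19 = 0
which factors as (s − 1)·(4/19·s − 11/19) = 0, giving roots s = 1 and s = (11/19)/(4/19) = 11/4. Since 11/4 ≥ 1, the smallest root in [0, 1] is s = 1.)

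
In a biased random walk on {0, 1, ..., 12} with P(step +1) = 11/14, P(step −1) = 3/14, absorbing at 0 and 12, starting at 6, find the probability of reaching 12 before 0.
P(hit 12 before 0) = (1 − (3/11)^6) / (1 − (3/11)^12) = 1771561/1772290

Let u_k denote P(reach 12 before 0 | start at k). Boundary: u_0 = 0, u_12 = 1. Recurrence: u_k = 11/14·u_{k+1} + 3/14·u_{k-1} for 1 ≤ k ≤ 11. Try u_k = A + B·r^k with r = q/p = (3/14)/(11/14) = 3/11. Substitution satisfies the recurrence; boundary conditions give:
  u_k = (1 − r^k) / (1 − r^N) = (1 − (3/11)^6) / (1 − (3/11)^12) = 1771561/1772290.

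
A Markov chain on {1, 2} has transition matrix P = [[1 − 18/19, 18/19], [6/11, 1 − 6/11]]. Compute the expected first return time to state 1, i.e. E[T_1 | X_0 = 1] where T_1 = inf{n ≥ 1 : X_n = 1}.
E[T_1 | X_0 = 1] = 1/π_1 = 52/19

For an irreducible recurrent Markov chain with stationary distribution π, E[T_i | X_0 = i] = 1/π_i (Kac's formula). Here π_1 = (6/11)/(18/19 + 6/11) = (6/11)/(312/209) = 19/52, so E[T_1 | X_0 = 1] = 1/π_1 = (18/19 + 6/11)/(6/11) = (312/209)/(6/11) = 52/19.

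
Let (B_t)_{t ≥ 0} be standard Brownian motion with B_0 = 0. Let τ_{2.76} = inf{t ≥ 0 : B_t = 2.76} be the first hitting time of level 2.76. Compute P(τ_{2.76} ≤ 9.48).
P(τ_{2.76} ≤ 9.48) = 2(1 − Φ(2.76/√9.48)) = 2(1 − Φ(0.8964)) ≈ 0.3700

By the reflection principle for standard BM, P(τ_b ≤ t) = 2 · P(B_t ≥ b). Since B_t ~ N(0, t), P(B_t ≥ 2.76) = 1 − Φ(2.76/√t) = 1 − Φ(2.76/√9.48) = 1 − Φ(0.8964) ≈ 0.18502. Doubling: P(τ_{2.76} ≤ 9.48) ≈ 2 · 0.18502 = 0.37004 ≈ 0.3700.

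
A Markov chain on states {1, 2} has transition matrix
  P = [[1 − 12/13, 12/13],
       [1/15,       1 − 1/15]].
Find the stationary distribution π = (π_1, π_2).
π_1 = 13/193, π_2 = 180/193

Solve πP = π with π_1 + π_2 = 1. From πP = π: π_1 · (1 − 12/13) + π_2 · 1/15 = π_1 ⇒ π_2 · 1/15 = π_1 · 12/13 ⇒ π_2/π_1 = (12/13)/(1/15) = 180/13. Together with π_1 + π_2 = 1:
  π_1 = (1/15)/(12/13 + 1/15) = (1/15)/(193/195) = 13/193,
  π_2 = (12/13)/(12/13 + 1/15) = (12/13)/(193/195) = 180/193.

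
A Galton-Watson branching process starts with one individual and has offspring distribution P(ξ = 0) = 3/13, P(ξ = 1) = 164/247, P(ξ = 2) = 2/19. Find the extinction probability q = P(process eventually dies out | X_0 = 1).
q = 1

Mean offspring μ = 0·3/13 + 1·164/247 + 2·2/19 = 216/247 ≤ 1. For μ ≤ 1 with offspring not concentrated at 1, the Galton-Watson process goes extinct almost surely, so q = 1.
(Algebraic check: The pgf is f(s) = 3/13 + 164/247·s + 2/19·s². The extinction probability q is the smallest fixed point of f in [0, 1]. Setting s = f(s):
  2/19·s² + (164/247 − 1)·s + 3/13 = 0
  2/19·s² − (3/13 + 2/19)·s + 3/13 = 0
which factors as (s − 1)·(2/19·s − 3/13) = 0, giving roots s = 1 and s = (3/13)/(2/19) = 57/26. Since 57/26 ≥ 1, the smallest root in [0, 1] is s = 1.)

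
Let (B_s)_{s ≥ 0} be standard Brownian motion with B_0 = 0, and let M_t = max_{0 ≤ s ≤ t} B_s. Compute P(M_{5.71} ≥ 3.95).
P(M_{5.71} ≥ 3.95) = 2·P(B_{5.71} ≥ 3.95) = 2(1 − Φ(3.95/√5.71)) ≈ 0.0983

By the reflection principle for Brownian motion, P(M_t ≥ a) = 2 · P(B_t ≥ a) for a ≥ 0. Since B_t ~ N(0, t), P(B_t ≥ 3.95) = 1 − Φ(3.95/√t) = 1 − Φ(3.95/√5.71) = 1 − Φ(1.6530). So
  P(M_{5.71} ≥ 3.95) = 2(1 − Φ(1.6530)) ≈ 0.0983.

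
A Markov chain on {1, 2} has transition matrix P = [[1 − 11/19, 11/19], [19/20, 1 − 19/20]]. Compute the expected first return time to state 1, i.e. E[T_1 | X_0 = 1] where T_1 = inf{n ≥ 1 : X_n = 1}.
E[T_1 | X_0 = 1] = 1/π_1 = 581/361

For an irreducible recurrent Markov chain with stationary distribution π, E[T_i | X_0 = i] = 1/π_i (Kac's formula). Here π_1 = (19/20)/(11/19 + 19/20) = (19/20)/(581/380) = 361/581, so E[T_1 | X_0 = 1] = 1/π_1 = (11/19 + 19/20)/(19/20) = (581/380)/(19/20) = 581/361.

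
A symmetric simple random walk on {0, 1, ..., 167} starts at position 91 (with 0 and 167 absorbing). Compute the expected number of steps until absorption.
E[τ | X_0 = 91] = 6916

Let v_k = E[τ | X_0 = k]. Boundary: v_0 = v_167 = 0. Recurrence: v_k = 1 + (v_{k-1} + v_{k+1})/2 for 1 ≤ k ≤ 166. The particular solution to v_k − (v_{k-1} + v_{k+1})/2 = 1 is v_k = −k^2. Adding homogeneous solution A + B k and matching boundaries gives v_k = k (167 − k). Substituting k = 91: v_91 = 91 · 76 = 6916.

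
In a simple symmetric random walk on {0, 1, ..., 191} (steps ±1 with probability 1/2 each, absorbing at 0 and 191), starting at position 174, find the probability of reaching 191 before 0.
P(hit 191 before 0) = 174/191

Let u_k = P(hit 191 before 0 | start at k). Then u_0 = 0, u_191 = 1, and u_k = u_{k-1}/2 + u_{k+1}/2 for 1 ≤ k ≤ 190. This harmonic recurrence is solved by u_k = k/191, giving u_174 = 174/191.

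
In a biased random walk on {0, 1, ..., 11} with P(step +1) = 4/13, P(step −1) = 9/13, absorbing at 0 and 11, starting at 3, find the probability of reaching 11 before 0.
P(hit 11 before 0) = (1 − (9/4)^3) / (1 − (9/4)^11) = 8716288/6275373061

Let u_k denote P(reach 11 before 0 | start at k). Boundary: u_0 = 0, u_11 = 1. Recurrence: u_k = 4/13·u_{k+1} + 9/13·u_{k-1} for 1 ≤ k ≤ 10. Try u_k = A + B·r^k with r = q/p = (9/13)/(4/13) = 9/4. Substitution satisfies the recurrence; boundary conditions give:
  u_k = (1 − r^k) / (1 − r^N) = (1 − (9/4)^3) / (1 − (9/4)^11) = 8716288/6275373061.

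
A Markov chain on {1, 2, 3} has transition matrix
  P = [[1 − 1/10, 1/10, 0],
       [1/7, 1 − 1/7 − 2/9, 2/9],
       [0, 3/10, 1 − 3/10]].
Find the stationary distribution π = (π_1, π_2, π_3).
π = (270/599, 189/599, 140/599)

This is a birth-death chain on three states, which satisfies detailed balance: π_1 · P_{12} = π_2 · P_{21} and π_2 · P_{23} = π_3 · P_{32}.
From π_1 · 1/10 = π_2 · 1/7: π_2/π_1 = (1/10)/(1/7) = 7/10.
From π_2 · 2/9 = π_3 · 3/10: π_3/π_2 = (2/9)/(3/10) = 20/27.
Take π_1 proportional to 1; then unnormalized π = (1, 7/10, 14/27). Normalize by dividing by the sum 599/270:
  π = (270/599, 189/599, 140/599).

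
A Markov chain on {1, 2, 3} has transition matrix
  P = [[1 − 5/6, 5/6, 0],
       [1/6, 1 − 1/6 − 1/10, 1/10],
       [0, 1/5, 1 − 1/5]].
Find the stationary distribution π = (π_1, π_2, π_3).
π = (2/17, 10/17, 5/17)

This is a birth-death chain on three states, which satisfies detailed balance: π_1 · P_{12} = π_2 · P_{21} and π_2 · P_{23} = π_3 · P_{32}.
From π_1 · 5/6 = π_2 · 1/6: π_2/π_1 = (5/6)/(1/6) = 5.
From π_2 · 1/10 = π_3 · 1/5: π_3/π_2 = (1/10)/(1/5) = 1/2.
Take π_1 proportional to 1; then unnormalized π = (1, 5, 5/2). Normalize by dividing by the sum 17/2:
  π = (2/17, 10/17, 5/17).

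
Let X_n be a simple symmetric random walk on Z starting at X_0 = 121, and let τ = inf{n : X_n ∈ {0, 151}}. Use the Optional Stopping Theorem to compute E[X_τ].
E[X_τ] = 121

X_n is a martingale and τ is a bounded-mean stopping time (indeed τ is finite a.s. with bounded expectation since the walk is in a bounded region). By the OST, E[X_τ] = E[X_0] = 121. Equivalently: E[X_τ] = 151 · P(hit 151 first) + 0 · P(hit 0 first) = 151 · (121/151) = 121.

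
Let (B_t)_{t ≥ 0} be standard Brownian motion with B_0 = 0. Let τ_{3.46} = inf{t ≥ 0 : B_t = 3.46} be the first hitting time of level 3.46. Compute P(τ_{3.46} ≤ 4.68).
P(τ_{3.46} ≤ 4.68) = 2(1 − Φ(3.46/√4.68)) = 2(1 − Φ(1.5994)) ≈ 0.1097

By the reflection principle for standard BM, P(τ_b ≤ t) = 2 · P(B_t ≥ b). Since B_t ~ N(0, t), P(B_t ≥ 3.46) = 1 − Φ(3.46/√t) = 1 − Φ(3.46/√4.68) = 1 − Φ(1.5994) ≈ 0.05487. Doubling: P(τ_{3.46} ≤ 4.68) ≈ 2 · 0.05487 = 0.10974 ≈ 0.1097.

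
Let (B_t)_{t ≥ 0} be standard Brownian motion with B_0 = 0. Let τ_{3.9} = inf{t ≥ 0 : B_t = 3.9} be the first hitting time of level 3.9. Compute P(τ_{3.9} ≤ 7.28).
P(τ_{3.9} ≤ 7.28) = 2(1 − Φ(3.9/√7.28)) = 2(1 − Φ(1.4454)) ≈ 0.1483

By the reflection principle for standard BM, P(τ_b ≤ t) = 2 · P(B_t ≥ b). Since B_t ~ N(0, t), P(B_t ≥ 3.9) = 1 − Φ(3.9/√t) = 1 − Φ(3.9/√7.28) = 1 − Φ(1.4454) ≈ 0.07417. Doubling: P(τ_{3.9} ≤ 7.28) ≈ 2 · 0.07417 = 0.14834 ≈ 0.1483.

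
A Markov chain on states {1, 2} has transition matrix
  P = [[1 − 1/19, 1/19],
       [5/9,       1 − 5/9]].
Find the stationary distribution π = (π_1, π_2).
π_1 = 95/104, π_2 = 9/104

Solve πP = π with π_1 + π_2 = 1. From πP = π: π_1 · (1 − 1/19) + π_2 · 5/9 = π_1 ⇒ π_2 · 5/9 = π_1 · 1/19 ⇒ π_2/π_1 = (1/19)/(5/9) = 9/95. Together with π_1 + π_2 = 1:
  π_1 = (5/9)/(1/19 + 5/9) = (5/9)/(104/171) = 95/104,
  π_2 = (1/19)/(1/19 + 5/9) = (1/19)/(104/171) = 9/104.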